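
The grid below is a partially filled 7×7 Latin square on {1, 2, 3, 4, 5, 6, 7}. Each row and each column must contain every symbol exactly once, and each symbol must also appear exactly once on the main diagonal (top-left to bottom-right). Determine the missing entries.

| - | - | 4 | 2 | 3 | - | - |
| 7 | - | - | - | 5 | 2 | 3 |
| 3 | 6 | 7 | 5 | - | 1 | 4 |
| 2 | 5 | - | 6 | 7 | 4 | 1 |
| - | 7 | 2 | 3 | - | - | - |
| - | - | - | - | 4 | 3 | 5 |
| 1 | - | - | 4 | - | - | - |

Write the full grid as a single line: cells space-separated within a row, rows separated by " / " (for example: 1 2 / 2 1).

5 1 4 2 3 6 7 / 7 4 6 1 5 2 3 / 3 6 7 5 2 1 4 / 2 5 3 6 7 4 1 / 4 7 2 3 1 5 6 / 6 2 1 7 4 3 5 / 1 3 5 4 6 7 2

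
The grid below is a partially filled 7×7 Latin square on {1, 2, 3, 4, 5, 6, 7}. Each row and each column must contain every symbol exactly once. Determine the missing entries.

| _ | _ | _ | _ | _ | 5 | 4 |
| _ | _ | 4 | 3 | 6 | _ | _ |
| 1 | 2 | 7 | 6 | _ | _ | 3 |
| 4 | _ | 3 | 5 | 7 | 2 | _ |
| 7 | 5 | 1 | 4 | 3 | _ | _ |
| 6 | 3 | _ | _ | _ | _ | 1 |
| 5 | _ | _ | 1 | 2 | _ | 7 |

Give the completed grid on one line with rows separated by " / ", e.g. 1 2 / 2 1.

3 6 2 7 1 5 4 / 2 7 4 3 6 1 5 / 1 2 7 6 5 4 3 / 4 1 3 5 7 2 6 / 7 5 1 4 3 6 2 / 6 3 5 2 4 7 1 / 5 4 6 1 2 3 7

At row 1, column 5: row 1 has {4,5}; column 5 has {2,3,6,7}; that leaves 1.
At row 2, column 1: row 2 has {3,4,6}; column 1 has {1,4,5,6,7}; that leaves 2.
At row 2, column 7: row 2 has {2,3,4,6}; column 7 has {1,3,4,7}; that leaves 5.
At row 3, column 6: row 3 has {1,2,3,6,7}; column 6 has {2,5}; that leaves 4.
At row 4, column 7: row 4 has {2,3,4,5,7}; column 7 has {1,3,4,5,7}; that leaves 6.
At row 5, column 6: row 5 has {1,3,4,5,7}; column 6 has {2,4,5}; that leaves 6.
At row 5, column 7: row 5 has {1,3,4,5,6,7}; column 7 has {1,3,4,5,6,7}; that leaves 2.
At row 6, column 6: row 6 has {1,3,6}; column 6 has {2,4,5,6}; that leaves 7.
At row 7, column 3: row 7 has {1,2,5,7}; column 3 has {1,3,4,7}; that leaves 6.
At row 7, column 6: row 7 has {1,2,5,6,7}; column 6 has {2,4,5,6,7}; that leaves 3.
At row 1, column 1: row 1 has {1,4,5}; column 1 has {1,2,4,5,6,7}; that leaves 3.
At row 1, column 3: row 1 has {1,3,4,5}; column 3 has {1,3,4,6,7}; that leaves 2.
At row 1, column 4: row 1 has {1,2,3,4,5}; column 4 has {1,3,4,5,6}; that leaves 7.
At row 2, column 6: row 2 has {2,3,4,5,6}; column 6 has {2,3,4,5,6,7}; that leaves 1.
At row 3, column 5: row 3 has {1,2,3,4,6,7}; column 5 has {1,2,3,6,7}; that leaves 5.
At row 4, column 2: row 4 has {2,3,4,5,6,7}; column 2 has {2,3,5}; that leaves 1.
At row 6, column 3: row 6 has {1,3,6,7}; column 3 has {1,2,3,4,6,7}; that leaves 5.
At row 6, column 4: row 6 has {1,3,5,6,7}; column 4 has {1,3,4,5,6,7}; that leaves 2.
At row 6, column 5: row 6 has {1,2,3,5,6,7}; column 5 has {1,2,3,5,6,7}; that leaves 4.
At row 7, column 2: row 7 has {1,2,3,5,6,7}; column 2 has {1,2,3,5}; that leaves 4.
At row 1, column 2: row 1 has {1,2,3,4,5,7}; column 2 has {1,2,3,4,5}; that leaves 6.
At row 2, column 2: row 2 has {1,2,3,4,5,6}; column 2 has {1,2,3,4,5,6}; that leaves 7.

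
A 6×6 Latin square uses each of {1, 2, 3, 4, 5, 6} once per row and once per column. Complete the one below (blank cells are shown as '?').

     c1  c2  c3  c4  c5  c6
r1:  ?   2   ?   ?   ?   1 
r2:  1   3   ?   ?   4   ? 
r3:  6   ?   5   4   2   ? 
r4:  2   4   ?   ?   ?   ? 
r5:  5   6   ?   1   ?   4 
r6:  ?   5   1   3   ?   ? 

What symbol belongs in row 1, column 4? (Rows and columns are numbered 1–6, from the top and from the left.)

6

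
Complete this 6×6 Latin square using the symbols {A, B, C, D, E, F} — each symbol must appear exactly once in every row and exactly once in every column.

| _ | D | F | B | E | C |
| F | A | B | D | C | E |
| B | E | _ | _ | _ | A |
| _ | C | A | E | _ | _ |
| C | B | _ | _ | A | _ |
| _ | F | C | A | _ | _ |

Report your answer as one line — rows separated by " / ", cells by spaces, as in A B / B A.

A D F B E C / F A B D C E / B E D C F A / D C A E B F / C B E F A D / E F C A D B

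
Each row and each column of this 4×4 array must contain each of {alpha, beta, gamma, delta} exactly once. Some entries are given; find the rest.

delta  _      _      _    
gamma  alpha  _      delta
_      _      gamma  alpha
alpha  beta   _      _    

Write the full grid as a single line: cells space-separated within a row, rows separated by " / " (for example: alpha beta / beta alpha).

(r1,c2): row 1 has {delta}; column 2 has {alpha,beta}, so it must be gamma.
(r1,c4): row 1 has {gamma,delta}; column 4 has {alpha,delta}, so it must be beta.
(r2,c3): row 2 has {alpha,gamma,delta}; column 3 has {gamma}, so it must be beta.
(r3,c1): row 3 has {alpha,gamma}; column 1 has {alpha,gamma,delta}, so it must be beta.
(r3,c2): row 3 has {alpha,beta,gamma}; column 2 has {alpha,beta,gamma}, so it must be delta.
(r4,c3): row 4 has {alpha,beta}; column 3 has {beta,gamma}, so it must be delta.
(r4,c4): row 4 has {alpha,beta,delta}; column 4 has {alpha,beta,delta}, so it must be gamma.
(r1,c3): row 1 has {beta,gamma,delta}; column 3 has {beta,gamma,delta}, so it must be alpha.

delta gamma alpha beta / gamma alpha beta delta / beta delta gamma alpha / alpha beta delta gamma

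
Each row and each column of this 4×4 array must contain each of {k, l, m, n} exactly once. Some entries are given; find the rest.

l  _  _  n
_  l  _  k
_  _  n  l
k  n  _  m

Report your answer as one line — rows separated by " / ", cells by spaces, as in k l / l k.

(r2,c3) = m
(r3,c1) = m
(r3,c2) = k
(r4,c3) = l
(r1,c2) = m
(r1,c3) = k
(r2,c1) = n

l m k n / n l m k / m k n l / k n l m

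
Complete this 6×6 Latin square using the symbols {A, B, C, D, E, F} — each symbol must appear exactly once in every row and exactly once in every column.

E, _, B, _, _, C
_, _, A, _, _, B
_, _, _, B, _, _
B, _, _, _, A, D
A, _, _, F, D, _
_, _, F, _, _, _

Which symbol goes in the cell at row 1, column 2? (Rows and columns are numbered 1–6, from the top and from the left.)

D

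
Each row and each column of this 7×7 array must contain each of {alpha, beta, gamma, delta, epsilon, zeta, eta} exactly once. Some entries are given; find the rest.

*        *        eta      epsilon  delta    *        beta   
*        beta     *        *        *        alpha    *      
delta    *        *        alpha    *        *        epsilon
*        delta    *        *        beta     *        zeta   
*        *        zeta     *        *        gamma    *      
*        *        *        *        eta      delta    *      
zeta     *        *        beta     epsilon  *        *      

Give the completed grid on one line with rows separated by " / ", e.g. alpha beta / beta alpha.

alpha gamma eta epsilon delta zeta beta / eta beta epsilon zeta gamma alpha delta / delta eta gamma alpha zeta beta epsilon / gamma delta alpha eta beta epsilon zeta / beta epsilon zeta delta alpha gamma eta / epsilon zeta beta gamma eta delta alpha / zeta alpha delta beta epsilon eta gamma

(r1,c6): row 1 has {beta,delta,epsilon,eta}; column 6 has {alpha,gamma,delta}, so it must be zeta.
(r5,c5): row 5 has {gamma,zeta}; column 5 has {beta,delta,epsilon,eta}, so it must be alpha.
(r7,c6): row 7 has {beta,epsilon,zeta}; column 6 has {alpha,gamma,delta,zeta}, so it must be eta.
(r3,c6): row 3 has {alpha,delta,epsilon}; column 6 has {alpha,gamma,delta,zeta,eta}, so it must be beta.
(r4,c6): row 4 has {beta,delta,zeta}; column 6 has {alpha,beta,gamma,delta,zeta,eta}, so it must be epsilon.
(r3,c3): row 3 has {alpha,beta,delta,epsilon}; column 3 has {zeta,eta}, so it must be gamma.
(r3,c5): row 3 has {alpha,beta,gamma,delta,epsilon}; column 5 has {alpha,beta,delta,epsilon,eta}, so it must be zeta.
(r4,c3): row 4 has {beta,delta,epsilon,zeta}; column 3 has {gamma,zeta,eta}, so it must be alpha.
(r7,c3): row 7 has {beta,epsilon,zeta,eta}; column 3 has {alpha,gamma,zeta,eta}, so it must be delta.
(r2,c3): row 2 has {alpha,beta}; column 3 has {alpha,gamma,delta,zeta,eta}, so it must be epsilon.
(r2,c5): row 2 has {alpha,beta,epsilon}; column 5 has {alpha,beta,delta,epsilon,zeta,eta}, so it must be gamma.
(r3,c2): row 3 has {alpha,beta,gamma,delta,epsilon,zeta}; column 2 has {beta,delta}, so it must be eta.
(r5,c2): row 5 has {alpha,gamma,zeta}; column 2 has {beta,delta,eta}, so it must be epsilon.
(r6,c3): row 6 has {delta,eta}; column 3 has {alpha,gamma,delta,epsilon,zeta,eta}, so it must be beta.
(r2,c1): row 2 has {alpha,beta,gamma,epsilon}; column 1 has {delta,zeta}, so it must be eta.
(r2,c7): row 2 has {alpha,beta,gamma,epsilon,eta}; column 7 has {beta,epsilon,zeta}, so it must be delta.
(r4,c1): row 4 has {alpha,beta,delta,epsilon,zeta}; column 1 has {delta,zeta,eta}, so it must be gamma.
(r4,c4): row 4 has {alpha,beta,gamma,delta,epsilon,zeta}; column 4 has {alpha,beta,epsilon}, so it must be eta.
(r5,c1): row 5 has {alpha,gamma,epsilon,zeta}; column 1 has {gamma,delta,zeta,eta}, so it must be beta.
(r5,c4): row 5 has {alpha,beta,gamma,epsilon,zeta}; column 4 has {alpha,beta,epsilon,eta}, so it must be delta.
(r5,c7): row 5 has {alpha,beta,gamma,delta,epsilon,zeta}; column 7 has {beta,delta,epsilon,zeta}, so it must be eta.
(r1,c1): row 1 has {beta,delta,epsilon,zeta,eta}; column 1 has {beta,gamma,delta,zeta,eta}, so it must be alpha.
(r1,c2): row 1 has {alpha,beta,delta,epsilon,zeta,eta}; column 2 has {beta,delta,epsilon,eta}, so it must be gamma.
(r2,c4): row 2 has {alpha,beta,gamma,delta,epsilon,eta}; column 4 has {alpha,beta,delta,epsilon,eta}, so it must be zeta.
(r6,c1): row 6 has {beta,delta,eta}; column 1 has {alpha,beta,gamma,delta,zeta,eta}, so it must be epsilon.
(r6,c4): row 6 has {beta,delta,epsilon,eta}; column 4 has {alpha,beta,delta,epsilon,zeta,eta}, so it must be gamma.
(r6,c7): row 6 has {beta,gamma,delta,epsilon,eta}; column 7 has {beta,delta,epsilon,zeta,eta}, so it must be alpha.
(r7,c2): row 7 has {beta,delta,epsilon,zeta,eta}; column 2 has {beta,gamma,delta,epsilon,eta}, so it must be alpha.
(r7,c7): row 7 has {alpha,beta,delta,epsilon,zeta,eta}; column 7 has {alpha,beta,delta,epsilon,zeta,eta}, so it must be gamma.
(r6,c2): row 6 has {alpha,beta,gamma,delta,epsilon,eta}; column 2 has {alpha,beta,gamma,delta,epsilon,eta}, so it must be zeta.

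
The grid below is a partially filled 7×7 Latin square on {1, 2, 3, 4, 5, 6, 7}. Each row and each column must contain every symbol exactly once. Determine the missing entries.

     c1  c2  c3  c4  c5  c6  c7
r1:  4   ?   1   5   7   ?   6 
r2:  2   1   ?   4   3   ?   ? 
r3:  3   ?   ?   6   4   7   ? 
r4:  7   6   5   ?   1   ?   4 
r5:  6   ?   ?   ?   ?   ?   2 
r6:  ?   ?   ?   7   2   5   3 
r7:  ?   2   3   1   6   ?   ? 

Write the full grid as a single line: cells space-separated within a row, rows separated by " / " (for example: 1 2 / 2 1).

(r1,c2) = 3
(r1,c6) = 2
(r2,c6) = 6
(r3,c2) = 5
(r3,c3) = 2
(r3,c7) = 1
(r4,c6) = 3
(r5,c4) = 3
(r5,c5) = 5
(r6,c1) = 1
(r6,c2) = 4
(r6,c3) = 6
(r7,c1) = 5
(r7,c6) = 4
(r7,c7) = 7
(r2,c3) = 7
(r2,c7) = 5
(r4,c4) = 2
(r5,c2) = 7
(r5,c3) = 4
(r5,c6) = 1

4 3 1 5 7 2 6 / 2 1 7 4 3 6 5 / 3 5 2 6 4 7 1 / 7 6 5 2 1 3 4 / 6 7 4 3 5 1 2 / 1 4 6 7 2 5 3 / 5 2 3 1 6 4 7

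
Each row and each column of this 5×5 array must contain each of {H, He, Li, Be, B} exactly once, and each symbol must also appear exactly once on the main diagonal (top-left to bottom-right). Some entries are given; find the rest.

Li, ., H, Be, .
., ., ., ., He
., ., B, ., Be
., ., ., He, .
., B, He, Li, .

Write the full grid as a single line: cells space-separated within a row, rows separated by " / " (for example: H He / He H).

Li He H Be B / H Be Li B He / He Li B H Be / B H Be He Li / Be B He Li H

At row 1, column 2: row 1 has {H,Li,Be}; column 2 has {B}; that leaves He.
At row 1, column 5: row 1 has {H,He,Li,Be}; column 5 has {He,Be}; that leaves B.
At row 3, column 4: row 3 has {Be,B}; column 4 has {He,Li,Be}; that leaves H.
At row 5, column 5: row 5 has {He,Li,B}; column 5 has {He,Be,B}; the diagonal has {He,Li,B}; that leaves H.
At row 2, column 2: row 2 has {He}; column 2 has {He,B}; the diagonal has {H,He,Li,B}; that leaves Be.
At row 2, column 3: row 2 has {He,Be}; column 3 has {H,He,B}; that leaves Li.
At row 2, column 4: row 2 has {He,Li,Be}; column 4 has {H,He,Li,Be}; that leaves B.
At row 3, column 1: row 3 has {H,Be,B}; column 1 has {Li}; that leaves He.
At row 3, column 2: row 3 has {H,He,Be,B}; column 2 has {He,Be,B}; that leaves Li.
At row 4, column 2: row 4 has {He}; column 2 has {He,Li,Be,B}; that leaves H.
At row 4, column 3: row 4 has {H,He}; column 3 has {H,He,Li,B}; that leaves Be.
At row 4, column 5: row 4 has {H,He,Be}; column 5 has {H,He,Be,B}; that leaves Li.
At row 5, column 1: row 5 has {H,He,Li,B}; column 1 has {He,Li}; that leaves Be.
At row 2, column 1: row 2 has {He,Li,Be,B}; column 1 has {He,Li,Be}; that leaves H.
At row 4, column 1: row 4 has {H,He,Li,Be}; column 1 has {H,He,Li,Be}; that leaves B.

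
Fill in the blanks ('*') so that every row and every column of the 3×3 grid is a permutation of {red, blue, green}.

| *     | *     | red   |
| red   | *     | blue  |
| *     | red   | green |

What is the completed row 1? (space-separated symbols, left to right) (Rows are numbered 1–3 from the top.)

green blue red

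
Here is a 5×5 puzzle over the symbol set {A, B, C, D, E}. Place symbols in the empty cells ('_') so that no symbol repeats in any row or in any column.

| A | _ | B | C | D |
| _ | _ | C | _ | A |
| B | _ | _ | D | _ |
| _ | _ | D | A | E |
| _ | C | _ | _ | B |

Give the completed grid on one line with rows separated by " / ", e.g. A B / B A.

A E B C D / E D C B A / B A E D C / C B D A E / D C A E B

(r1,c2) = E
(r3,c2) = A
(r3,c3) = E
(r3,c5) = C
(r4,c1) = C
(r4,c2) = B
(r5,c3) = A
(r5,c4) = E
(r2,c2) = D
(r2,c4) = B
(r5,c1) = D
(r2,c1) = E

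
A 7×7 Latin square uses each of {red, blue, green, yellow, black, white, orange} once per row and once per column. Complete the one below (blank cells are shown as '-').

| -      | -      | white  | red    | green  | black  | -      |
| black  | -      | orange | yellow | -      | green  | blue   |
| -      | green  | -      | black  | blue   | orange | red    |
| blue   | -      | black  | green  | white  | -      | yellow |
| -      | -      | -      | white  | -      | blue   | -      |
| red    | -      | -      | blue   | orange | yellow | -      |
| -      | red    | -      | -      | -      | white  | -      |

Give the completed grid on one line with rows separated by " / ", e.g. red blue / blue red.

Cell (r1,c7): row 1 has {red,green,black,white}; column 7 has {red,blue,yellow} → orange.
Cell (r2,c2): row 2 has {blue,green,yellow,black,orange}; column 2 has {red,green} → white.
Cell (r2,c5): row 2 has {blue,green,yellow,black,white,orange}; column 5 has {blue,green,white,orange} → red.
Cell (r3,c3): row 3 has {red,blue,green,black,orange}; column 3 has {black,white,orange} → yellow.
Cell (r4,c2): row 4 has {blue,green,yellow,black,white}; column 2 has {red,green,white} → orange.
Cell (r4,c6): row 4 has {blue,green,yellow,black,white,orange}; column 6 has {blue,green,yellow,black,white,orange} → red.
Cell (r6,c2): row 6 has {red,blue,yellow,orange}; column 2 has {red,green,white,orange} → black.
Cell (r6,c3): row 6 has {red,blue,yellow,black,orange}; column 3 has {yellow,black,white,orange} → green.
Cell (r6,c7): row 6 has {red,blue,green,yellow,black,orange}; column 7 has {red,blue,yellow,orange} → white.
Cell (r7,c3): row 7 has {red,white}; column 3 has {green,yellow,black,white,orange} → blue.
Cell (r7,c4): row 7 has {red,blue,white}; column 4 has {red,blue,green,yellow,black,white} → orange.
Cell (r1,c1): row 1 has {red,green,black,white,orange}; column 1 has {red,blue,black} → yellow.
Cell (r1,c2): row 1 has {red,green,yellow,black,white,orange}; column 2 has {red,green,black,white,orange} → blue.
Cell (r3,c1): row 3 has {red,blue,green,yellow,black,orange}; column 1 has {red,blue,yellow,black} → white.
Cell (r5,c2): row 5 has {blue,white}; column 2 has {red,blue,green,black,white,orange} → yellow.
Cell (r5,c3): row 5 has {blue,yellow,white}; column 3 has {blue,green,yellow,black,white,orange} → red.
Cell (r5,c5): row 5 has {red,blue,yellow,white}; column 5 has {red,blue,green,white,orange} → black.
Cell (r5,c7): row 5 has {red,blue,yellow,black,white}; column 7 has {red,blue,yellow,white,orange} → green.
Cell (r7,c1): row 7 has {red,blue,white,orange}; column 1 has {red,blue,yellow,black,white} → green.
Cell (r7,c5): row 7 has {red,blue,green,white,orange}; column 5 has {red,blue,green,black,white,orange} → yellow.
Cell (r7,c7): row 7 has {red,blue,green,yellow,white,orange}; column 7 has {red,blue,green,yellow,white,orange} → black.
Cell (r5,c1): row 5 has {red,blue,green,yellow,black,white}; column 1 has {red,blue,green,yellow,black,white} → orange.

yellow blue white red green black orange / black white orange yellow red green blue / white green yellow black blue orange red / blue orange black green white red yellow / orange yellow red white black blue green / red black green blue orange yellow white / green red blue orange yellow white black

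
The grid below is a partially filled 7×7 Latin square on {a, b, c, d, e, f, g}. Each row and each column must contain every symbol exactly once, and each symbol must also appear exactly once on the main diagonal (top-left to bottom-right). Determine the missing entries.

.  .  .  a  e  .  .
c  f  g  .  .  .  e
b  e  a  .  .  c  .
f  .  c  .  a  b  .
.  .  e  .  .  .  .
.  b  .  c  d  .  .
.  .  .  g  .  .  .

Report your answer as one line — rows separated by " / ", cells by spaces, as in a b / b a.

row 2 has {c,e,f,g}; column 5 has {a,d,e} — only b is left for (r2,c5).
row 6 has {b,c,d}; column 3 has {a,c,e,g} — only f is left for (r6,c3).
row 2 has {b,c,e,f,g}; column 4 has {a,c,g} — only d is left for (r2,c4).
row 2 has {b,c,d,e,f,g}; column 6 has {b,c} — only a is left for (r2,c6).
row 3 has {a,b,c,e}; column 4 has {a,c,d,g} — only f is left for (r3,c4).
row 3 has {a,b,c,e,f}; column 5 has {a,b,d,e} — only g is left for (r3,c5).
row 3 has {a,b,c,e,f,g}; column 7 has {e} — only d is left for (r3,c7).
row 4 has {a,b,c,f}; column 4 has {a,c,d,f,g}; the diagonal has {a,f} — only e is left for (r4,c4).
row 4 has {a,b,c,e,f}; column 7 has {d,e} — only g is left for (r4,c7).
row 5 has {e}; column 4 has {a,c,d,e,f,g} — only b is left for (r5,c4).
row 5 has {b,e}; column 5 has {a,b,d,e,g}; the diagonal has {a,e,f} — only c is left for (r5,c5).
row 6 has {b,c,d,f}; column 6 has {a,b,c}; the diagonal has {a,c,e,f} — only g is left for (r6,c6).
row 6 has {b,c,d,f,g}; column 7 has {d,e,g} — only a is left for (r6,c7).
row 7 has {g}; column 5 has {a,b,c,d,e,g} — only f is left for (r7,c5).
row 7 has {f,g}; column 7 has {a,d,e,g}; the diagonal has {a,c,e,f,g} — only b is left for (r7,c7).
row 1 has {a,e}; column 1 has {b,c,f}; the diagonal has {a,b,c,e,f,g} — only d is left for (r1,c1).
row 1 has {a,d,e}; column 3 has {a,c,e,f,g} — only b is left for (r1,c3).
row 1 has {a,b,d,e}; column 6 has {a,b,c,g} — only f is left for (r1,c6).
row 1 has {a,b,d,e,f}; column 7 has {a,b,d,e,g} — only c is left for (r1,c7).
row 4 has {a,b,c,e,f,g}; column 2 has {b,e,f} — only d is left for (r4,c2).
row 5 has {b,c,e}; column 6 has {a,b,c,f,g} — only d is left for (r5,c6).
row 5 has {b,c,d,e}; column 7 has {a,b,c,d,e,g} — only f is left for (r5,c7).
row 6 has {a,b,c,d,f,g}; column 1 has {b,c,d,f} — only e is left for (r6,c1).
row 7 has {b,f,g}; column 1 has {b,c,d,e,f} — only a is left for (r7,c1).
row 7 has {a,b,f,g}; column 2 has {b,d,e,f} — only c is left for (r7,c2).
row 7 has {a,b,c,f,g}; column 3 has {a,b,c,e,f,g} — only d is left for (r7,c3).
row 7 has {a,b,c,d,f,g}; column 6 has {a,b,c,d,f,g} — only e is left for (r7,c6).
row 1 has {a,b,c,d,e,f}; column 2 has {b,c,d,e,f} — only g is left for (r1,c2).
row 5 has {b,c,d,e,f}; column 1 has {a,b,c,d,e,f} — only g is left for (r5,c1).
row 5 has {b,c,d,e,f,g}; column 2 has {b,c,d,e,f,g} — only a is left for (r5,c2).

d g b a e f c / c f g d b a e / b e a f g c d / f d c e a b g / g a e b c d f / e b f c d g a / a c d g f e b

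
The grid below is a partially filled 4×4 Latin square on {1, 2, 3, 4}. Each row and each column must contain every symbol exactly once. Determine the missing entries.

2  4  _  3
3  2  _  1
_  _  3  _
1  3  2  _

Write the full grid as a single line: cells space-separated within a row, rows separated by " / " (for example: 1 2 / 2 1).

2 4 1 3 / 3 2 4 1 / 4 1 3 2 / 1 3 2 4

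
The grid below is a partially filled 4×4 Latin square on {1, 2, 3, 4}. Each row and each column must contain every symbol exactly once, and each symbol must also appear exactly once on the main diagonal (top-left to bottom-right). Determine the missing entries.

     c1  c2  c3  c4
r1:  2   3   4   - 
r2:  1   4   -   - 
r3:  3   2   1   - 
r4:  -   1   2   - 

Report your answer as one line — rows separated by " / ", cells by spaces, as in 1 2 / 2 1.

2 3 4 1 / 1 4 3 2 / 3 2 1 4 / 4 1 2 3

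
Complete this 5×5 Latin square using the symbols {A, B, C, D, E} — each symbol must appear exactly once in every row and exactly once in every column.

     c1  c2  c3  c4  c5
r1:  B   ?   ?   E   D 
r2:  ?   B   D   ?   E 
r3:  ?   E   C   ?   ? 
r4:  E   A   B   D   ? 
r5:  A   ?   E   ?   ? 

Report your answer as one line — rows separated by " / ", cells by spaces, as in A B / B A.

B C A E D / C B D A E / D E C B A / E A B D C / A D E C B

(r1,c2) = C
(r1,c3) = A
(r2,c1) = C
(r2,c4) = A
(r3,c1) = D
(r3,c4) = B
(r3,c5) = A
(r4,c5) = C
(r5,c2) = D
(r5,c4) = C
(r5,c5) = B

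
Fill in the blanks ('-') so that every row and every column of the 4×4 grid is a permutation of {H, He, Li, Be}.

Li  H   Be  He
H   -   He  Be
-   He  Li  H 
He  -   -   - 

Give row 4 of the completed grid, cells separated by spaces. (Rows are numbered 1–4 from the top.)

He Be H Li

(r2,c2): row 2 has {H,He,Be}; column 2 has {H,He}, so it must be Li.
(r3,c1): row 3 has {H,He,Li}; column 1 has {H,He,Li}, so it must be Be.
(r4,c2): row 4 has {He}; column 2 has {H,He,Li}, so it must be Be.
(r4,c3): row 4 has {He,Be}; column 3 has {He,Li,Be}, so it must be H.
(r4,c4): row 4 has {H,He,Be}; column 4 has {H,He,Be}, so it must be Li.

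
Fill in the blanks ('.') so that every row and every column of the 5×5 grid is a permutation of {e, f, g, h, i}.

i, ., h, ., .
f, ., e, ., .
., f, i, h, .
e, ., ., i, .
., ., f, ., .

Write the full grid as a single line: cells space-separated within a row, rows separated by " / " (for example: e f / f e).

At row 2, column 4: row 2 has {e,f}; column 4 has {h,i}; that leaves g.
At row 3, column 1: row 3 has {f,h,i}; column 1 has {e,f,i}; that leaves g.
At row 3, column 5: row 3 has {f,g,h,i}; column 5 is empty so far; that leaves e.
At row 4, column 3: row 4 has {e,i}; column 3 has {e,f,h,i}; that leaves g.
At row 5, column 1: row 5 has {f}; column 1 has {e,f,g,i}; that leaves h.
At row 5, column 4: row 5 has {f,h}; column 4 has {g,h,i}; that leaves e.
At row 1, column 4: row 1 has {h,i}; column 4 has {e,g,h,i}; that leaves f.
At row 1, column 5: row 1 has {f,h,i}; column 5 has {e}; that leaves g.
At row 4, column 2: row 4 has {e,g,i}; column 2 has {f}; that leaves h.
At row 4, column 5: row 4 has {e,g,h,i}; column 5 has {e,g}; that leaves f.
At row 5, column 5: row 5 has {e,f,h}; column 5 has {e,f,g}; that leaves i.
At row 1, column 2: row 1 has {f,g,h,i}; column 2 has {f,h}; that leaves e.
At row 2, column 2: row 2 has {e,f,g}; column 2 has {e,f,h}; that leaves i.
At row 2, column 5: row 2 has {e,f,g,i}; column 5 has {e,f,g,i}; that leaves h.
At row 5, column 2: row 5 has {e,f,h,i}; column 2 has {e,f,h,i}; that leaves g.

i e h f g / f i e g h / g f i h e / e h g i f / h g f e i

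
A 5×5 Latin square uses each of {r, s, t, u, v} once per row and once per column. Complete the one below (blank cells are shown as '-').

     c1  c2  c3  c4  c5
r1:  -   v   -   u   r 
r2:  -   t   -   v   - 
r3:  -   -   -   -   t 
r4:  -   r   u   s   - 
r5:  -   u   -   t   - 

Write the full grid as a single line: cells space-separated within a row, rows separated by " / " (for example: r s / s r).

s v t u r / r t s v u / u s v r t / t r u s v / v u r t s

(r3,c2) = s
(r3,c4) = r
(r4,c5) = v
(r5,c5) = s
(r2,c5) = u
(r3,c3) = v
(r4,c1) = t
(r5,c3) = r
(r1,c1) = s
(r1,c3) = t
(r2,c1) = r
(r2,c3) = s
(r3,c1) = u
(r5,c1) = v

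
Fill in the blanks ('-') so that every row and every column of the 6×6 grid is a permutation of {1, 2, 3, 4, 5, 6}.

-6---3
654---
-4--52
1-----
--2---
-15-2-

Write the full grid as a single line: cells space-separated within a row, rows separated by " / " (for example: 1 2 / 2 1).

2 6 1 5 4 3 / 6 5 4 2 3 1 / 3 4 6 1 5 2 / 1 2 3 4 6 5 / 5 3 2 6 1 4 / 4 1 5 3 2 6

(r1,c3): row 1 has {3,6}; column 3 has {2,4,5}, so it must be 1.
(r1,c5): row 1 has {1,3,6}; column 5 has {2,5}, so it must be 4.
(r2,c6): row 2 has {4,5,6}; column 6 has {2,3}, so it must be 1.
(r3,c1): row 3 has {2,4,5}; column 1 has {1,6}, so it must be 3.
(r3,c3): row 3 has {2,3,4,5}; column 3 has {1,2,4,5}, so it must be 6.
(r3,c4): row 3 has {2,3,4,5,6}; column 4 is empty so far, so it must be 1.
(r4,c3): row 4 has {1}; column 3 has {1,2,4,5,6}, so it must be 3.
(r4,c5): row 4 has {1,3}; column 5 has {2,4,5}, so it must be 6.
(r5,c2): row 5 has {2}; column 2 has {1,4,5,6}, so it must be 3.
(r5,c5): row 5 has {2,3}; column 5 has {2,4,5,6}, so it must be 1.
(r6,c1): row 6 has {1,2,5}; column 1 has {1,3,6}, so it must be 4.
(r6,c6): row 6 has {1,2,4,5}; column 6 has {1,2,3}, so it must be 6.
(r2,c5): row 2 has {1,4,5,6}; column 5 has {1,2,4,5,6}, so it must be 3.
(r4,c2): row 4 has {1,3,6}; column 2 has {1,3,4,5,6}, so it must be 2.
(r5,c1): row 5 has {1,2,3}; column 1 has {1,3,4,6}, so it must be 5.
(r5,c6): row 5 has {1,2,3,5}; column 6 has {1,2,3,6}, so it must be 4.
(r6,c4): row 6 has {1,2,4,5,6}; column 4 has {1}, so it must be 3.
(r1,c1): row 1 has {1,3,4,6}; column 1 has {1,3,4,5,6}, so it must be 2.
(r1,c4): row 1 has {1,2,3,4,6}; column 4 has {1,3}, so it must be 5.
(r2,c4): row 2 has {1,3,4,5,6}; column 4 has {1,3,5}, so it must be 2.
(r4,c4): row 4 has {1,2,3,6}; column 4 has {1,2,3,5}, so it must be 4.
(r4,c6): row 4 has {1,2,3,4,6}; column 6 has {1,2,3,4,6}, so it must be 5.
(r5,c4): row 5 has {1,2,3,4,5}; column 4 has {1,2,3,4,5}, so it must be 6.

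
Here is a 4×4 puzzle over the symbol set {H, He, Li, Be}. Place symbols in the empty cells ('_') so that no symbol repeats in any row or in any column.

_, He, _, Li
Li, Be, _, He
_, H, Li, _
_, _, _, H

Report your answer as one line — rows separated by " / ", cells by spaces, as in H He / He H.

row 2 has {He,Li,Be}; column 3 has {Li} — only H is left for (r2,c3).
row 3 has {H,Li}; column 4 has {H,He,Li} — only Be is left for (r3,c4).
row 4 has {H}; column 2 has {H,He,Be} — only Li is left for (r4,c2).
row 1 has {He,Li}; column 3 has {H,Li} — only Be is left for (r1,c3).
row 3 has {H,Li,Be}; column 1 has {Li} — only He is left for (r3,c1).
row 4 has {H,Li}; column 1 has {He,Li} — only Be is left for (r4,c1).
row 4 has {H,Li,Be}; column 3 has {H,Li,Be} — only He is left for (r4,c3).
row 1 has {He,Li,Be}; column 1 has {He,Li,Be} — only H is left for (r1,c1).

H He Be Li / Li Be H He / He H Li Be / Be Li He H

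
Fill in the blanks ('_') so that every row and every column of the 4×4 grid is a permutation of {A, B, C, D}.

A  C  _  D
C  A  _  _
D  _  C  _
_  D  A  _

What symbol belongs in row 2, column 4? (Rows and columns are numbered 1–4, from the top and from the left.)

B

(r1,c3) = B
(r2,c3) = D
(r2,c4) = B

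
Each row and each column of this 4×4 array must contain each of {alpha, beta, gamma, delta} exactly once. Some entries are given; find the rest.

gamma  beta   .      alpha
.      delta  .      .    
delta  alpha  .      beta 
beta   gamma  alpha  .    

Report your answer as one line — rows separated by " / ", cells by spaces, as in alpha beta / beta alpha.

gamma beta delta alpha / alpha delta beta gamma / delta alpha gamma beta / beta gamma alpha delta

row 1 has {alpha,beta,gamma}; column 3 has {alpha} — only delta is left for (r1,c3).
row 2 has {delta}; column 1 has {beta,gamma,delta} — only alpha is left for (r2,c1).
row 2 has {alpha,delta}; column 4 has {alpha,beta} — only gamma is left for (r2,c4).
row 3 has {alpha,beta,delta}; column 3 has {alpha,delta} — only gamma is left for (r3,c3).
row 4 has {alpha,beta,gamma}; column 4 has {alpha,beta,gamma} — only delta is left for (r4,c4).
row 2 has {alpha,gamma,delta}; column 3 has {alpha,gamma,delta} — only beta is left for (r2,c3).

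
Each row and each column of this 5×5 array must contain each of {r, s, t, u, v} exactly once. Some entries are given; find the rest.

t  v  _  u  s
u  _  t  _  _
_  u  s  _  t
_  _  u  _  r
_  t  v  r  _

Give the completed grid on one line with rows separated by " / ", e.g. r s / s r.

(r1,c3) = r
(r2,c5) = v
(r3,c4) = v
(r4,c2) = s
(r4,c4) = t
(r5,c1) = s
(r5,c5) = u
(r2,c2) = r
(r2,c4) = s
(r3,c1) = r
(r4,c1) = v

t v r u s / u r t s v / r u s v t / v s u t r / s t v r u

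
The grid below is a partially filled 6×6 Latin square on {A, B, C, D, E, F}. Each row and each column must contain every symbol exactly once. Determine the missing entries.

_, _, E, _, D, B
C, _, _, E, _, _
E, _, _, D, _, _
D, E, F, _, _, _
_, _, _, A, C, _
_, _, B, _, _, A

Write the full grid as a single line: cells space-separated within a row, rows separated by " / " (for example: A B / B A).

A C E F D B / C B A E F D / E A C D B F / D E F B A C / B F D A C E / F D B C E A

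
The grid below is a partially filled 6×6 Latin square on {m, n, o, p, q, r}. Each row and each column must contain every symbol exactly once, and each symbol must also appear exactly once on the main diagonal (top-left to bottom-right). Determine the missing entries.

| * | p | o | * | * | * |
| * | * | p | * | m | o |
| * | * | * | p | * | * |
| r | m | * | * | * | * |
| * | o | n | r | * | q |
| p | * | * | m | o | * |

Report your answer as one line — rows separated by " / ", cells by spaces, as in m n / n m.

q p o n r m / n r p q m o / o n m p q r / r m q o n p / m o n r p q / p q r m o n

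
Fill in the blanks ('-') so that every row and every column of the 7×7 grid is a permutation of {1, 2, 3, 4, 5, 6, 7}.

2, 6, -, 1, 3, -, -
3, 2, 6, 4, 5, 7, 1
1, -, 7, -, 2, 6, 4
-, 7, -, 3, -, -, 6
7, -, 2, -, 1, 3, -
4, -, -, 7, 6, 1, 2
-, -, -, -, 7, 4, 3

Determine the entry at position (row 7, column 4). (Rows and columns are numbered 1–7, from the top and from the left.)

2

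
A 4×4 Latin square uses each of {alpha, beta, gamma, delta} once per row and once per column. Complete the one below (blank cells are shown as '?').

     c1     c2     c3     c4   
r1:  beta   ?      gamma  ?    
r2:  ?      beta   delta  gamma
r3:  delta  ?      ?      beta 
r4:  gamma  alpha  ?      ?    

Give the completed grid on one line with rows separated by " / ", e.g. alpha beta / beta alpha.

beta delta gamma alpha / alpha beta delta gamma / delta gamma alpha beta / gamma alpha beta delta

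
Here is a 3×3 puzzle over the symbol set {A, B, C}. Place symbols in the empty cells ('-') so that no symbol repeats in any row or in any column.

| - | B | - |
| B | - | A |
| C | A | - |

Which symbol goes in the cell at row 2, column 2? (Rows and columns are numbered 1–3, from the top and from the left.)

row 1 has {B}; column 1 has {B,C} — only A is left for (r1,c1).
row 1 has {A,B}; column 3 has {A} — only C is left for (r1,c3).
row 2 has {A,B}; column 2 has {A,B} — only C is left for (r2,c2).

C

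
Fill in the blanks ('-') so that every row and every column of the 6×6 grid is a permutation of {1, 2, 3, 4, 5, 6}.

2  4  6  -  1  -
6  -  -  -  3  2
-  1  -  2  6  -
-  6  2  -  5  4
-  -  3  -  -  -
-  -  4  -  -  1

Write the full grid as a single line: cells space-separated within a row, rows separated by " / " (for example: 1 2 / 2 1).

2 4 6 3 1 5 / 6 5 1 4 3 2 / 4 1 5 2 6 3 / 3 6 2 1 5 4 / 1 2 3 5 4 6 / 5 3 4 6 2 1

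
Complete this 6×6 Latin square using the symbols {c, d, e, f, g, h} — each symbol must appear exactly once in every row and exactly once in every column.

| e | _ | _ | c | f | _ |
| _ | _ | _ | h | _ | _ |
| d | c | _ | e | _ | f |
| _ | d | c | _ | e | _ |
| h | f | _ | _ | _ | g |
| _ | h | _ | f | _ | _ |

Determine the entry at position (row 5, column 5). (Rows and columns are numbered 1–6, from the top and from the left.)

c

row 1 has {c,e,f}; column 2 has {c,d,f,h} — only g is left for (r1,c2).
row 2 has {h}; column 2 has {c,d,f,g,h} — only e is left for (r2,c2).
row 4 has {c,d,e}; column 4 has {c,e,f,h} — only g is left for (r4,c4).
row 4 has {c,d,e,g}; column 6 has {f,g} — only h is left for (r4,c6).
row 5 has {f,g,h}; column 4 has {c,e,f,g,h} — only d is left for (r5,c4).
row 5 has {d,f,g,h}; column 5 has {e,f} — only c is left for (r5,c5).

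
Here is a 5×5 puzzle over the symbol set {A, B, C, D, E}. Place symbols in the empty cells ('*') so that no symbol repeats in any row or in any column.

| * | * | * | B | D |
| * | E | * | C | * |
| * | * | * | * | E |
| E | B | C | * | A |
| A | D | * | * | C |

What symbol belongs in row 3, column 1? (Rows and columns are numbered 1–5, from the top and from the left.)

B

(r1,c1): row 1 has {B,D}; column 1 has {A,E}, so it must be C.
(r1,c2): row 1 has {B,C,D}; column 2 has {B,D,E}, so it must be A.
(r1,c3): row 1 has {A,B,C,D}; column 3 has {C}, so it must be E.
(r2,c5): row 2 has {C,E}; column 5 has {A,C,D,E}, so it must be B.
(r3,c2): row 3 has {E}; column 2 has {A,B,D,E}, so it must be C.
(r4,c4): row 4 has {A,B,C,E}; column 4 has {B,C}, so it must be D.
(r5,c3): row 5 has {A,C,D}; column 3 has {C,E}, so it must be B.
(r5,c4): row 5 has {A,B,C,D}; column 4 has {B,C,D}, so it must be E.
(r2,c1): row 2 has {B,C,E}; column 1 has {A,C,E}, so it must be D.
(r2,c3): row 2 has {B,C,D,E}; column 3 has {B,C,E}, so it must be A.
(r3,c1): row 3 has {C,E}; column 1 has {A,C,D,E}, so it must be B.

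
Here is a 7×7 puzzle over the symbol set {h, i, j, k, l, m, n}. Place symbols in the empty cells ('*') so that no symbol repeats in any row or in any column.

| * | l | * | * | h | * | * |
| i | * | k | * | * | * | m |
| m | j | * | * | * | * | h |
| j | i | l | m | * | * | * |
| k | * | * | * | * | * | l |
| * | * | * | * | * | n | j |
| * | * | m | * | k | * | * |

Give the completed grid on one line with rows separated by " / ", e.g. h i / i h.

(r1,c1): row 1 has {h,l}; column 1 has {i,j,k,m}, so it must be n.
(r4,c5): row 4 has {i,j,l,m}; column 5 has {h,k}, so it must be n.
(r4,c7): row 4 has {i,j,l,m,n}; column 7 has {h,j,l,m}, so it must be k.
(r1,c7): row 1 has {h,l,n}; column 7 has {h,j,k,l,m}, so it must be i.
(r4,c6): row 4 has {i,j,k,l,m,n}; column 6 has {n}, so it must be h.
(r7,c7): row 7 has {k,m}; column 7 has {h,i,j,k,l,m}, so it must be n.
(r1,c3): row 1 has {h,i,l,n}; column 3 has {k,l,m}, so it must be j.
(r1,c4): row 1 has {h,i,j,l,n}; column 4 has {m}, so it must be k.
(r1,c6): row 1 has {h,i,j,k,l,n}; column 6 has {h,n}, so it must be m.
(r7,c2): row 7 has {k,m,n}; column 2 has {i,j,l}, so it must be h.
(r2,c2): row 2 has {i,k,m}; column 2 has {h,i,j,l}, so it must be n.
(r5,c2): row 5 has {k,l}; column 2 has {h,i,j,l,n}, so it must be m.
(r6,c2): row 6 has {j,n}; column 2 has {h,i,j,l,m,n}, so it must be k.
(r7,c1): row 7 has {h,k,m,n}; column 1 has {i,j,k,m,n}, so it must be l.
(r6,c1): row 6 has {j,k,n}; column 1 has {i,j,k,l,m,n}, so it must be h.
(r6,c3): row 6 has {h,j,k,n}; column 3 has {j,k,l,m}, so it must be i.
(r6,c4): row 6 has {h,i,j,k,n}; column 4 has {k,m}, so it must be l.
(r6,c5): row 6 has {h,i,j,k,l,n}; column 5 has {h,k,n}, so it must be m.
(r3,c3): row 3 has {h,j,m}; column 3 has {i,j,k,l,m}, so it must be n.
(r3,c4): row 3 has {h,j,m,n}; column 4 has {k,l,m}, so it must be i.
(r3,c5): row 3 has {h,i,j,m,n}; column 5 has {h,k,m,n}, so it must be l.
(r3,c6): row 3 has {h,i,j,l,m,n}; column 6 has {h,m,n}, so it must be k.
(r5,c3): row 5 has {k,l,m}; column 3 has {i,j,k,l,m,n}, so it must be h.
(r7,c4): row 7 has {h,k,l,m,n}; column 4 has {i,k,l,m}, so it must be j.
(r7,c6): row 7 has {h,j,k,l,m,n}; column 6 has {h,k,m,n}, so it must be i.
(r2,c4): row 2 has {i,k,m,n}; column 4 has {i,j,k,l,m}, so it must be h.
(r2,c5): row 2 has {h,i,k,m,n}; column 5 has {h,k,l,m,n}, so it must be j.
(r2,c6): row 2 has {h,i,j,k,m,n}; column 6 has {h,i,k,m,n}, so it must be l.
(r5,c4): row 5 has {h,k,l,m}; column 4 has {h,i,j,k,l,m}, so it must be n.
(r5,c5): row 5 has {h,k,l,m,n}; column 5 has {h,j,k,l,m,n}, so it must be i.
(r5,c6): row 5 has {h,i,k,l,m,n}; column 6 has {h,i,k,l,m,n}, so it must be j.

n l j k h m i / i n k h j l m / m j n i l k h / j i l m n h k / k m h n i j l / h k i l m n j / l h m j k i n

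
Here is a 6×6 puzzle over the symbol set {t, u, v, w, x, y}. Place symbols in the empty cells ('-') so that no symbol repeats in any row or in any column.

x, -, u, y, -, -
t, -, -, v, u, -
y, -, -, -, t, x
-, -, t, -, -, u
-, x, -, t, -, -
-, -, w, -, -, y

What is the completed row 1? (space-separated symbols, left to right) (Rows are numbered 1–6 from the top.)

(r2,c6): row 2 has {t,u,v}; column 6 has {u,x,y}, so it must be w.
(r3,c3): row 3 has {t,x,y}; column 3 has {t,u,w}, so it must be v.
(r5,c3): row 5 has {t,x}; column 3 has {t,u,v,w}, so it must be y.
(r5,c6): row 5 has {t,x,y}; column 6 has {u,w,x,y}, so it must be v.
(r1,c6): row 1 has {u,x,y}; column 6 has {u,v,w,x,y}, so it must be t.
(r2,c2): row 2 has {t,u,v,w}; column 2 has {x}, so it must be y.
(r2,c3): row 2 has {t,u,v,w,y}; column 3 has {t,u,v,w,y}, so it must be x.
(r5,c5): row 5 has {t,v,x,y}; column 5 has {t,u}, so it must be w.
(r1,c5): row 1 has {t,u,x,y}; column 5 has {t,u,w}, so it must be v.
(r5,c1): row 5 has {t,v,w,x,y}; column 1 has {t,x,y}, so it must be u.
(r6,c1): row 6 has {w,y}; column 1 has {t,u,x,y}, so it must be v.
(r6,c5): row 6 has {v,w,y}; column 5 has {t,u,v,w}, so it must be x.
(r1,c2): row 1 has {t,u,v,x,y}; column 2 has {x,y}, so it must be w.

x w u y v t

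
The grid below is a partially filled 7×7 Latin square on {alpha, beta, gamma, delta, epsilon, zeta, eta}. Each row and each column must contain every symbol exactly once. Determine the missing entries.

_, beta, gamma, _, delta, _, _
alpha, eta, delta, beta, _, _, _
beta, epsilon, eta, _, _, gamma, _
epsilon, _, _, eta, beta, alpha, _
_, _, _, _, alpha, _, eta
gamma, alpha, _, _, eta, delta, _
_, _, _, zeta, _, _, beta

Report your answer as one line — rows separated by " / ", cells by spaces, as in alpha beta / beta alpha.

zeta beta gamma alpha delta eta epsilon / alpha eta delta beta epsilon zeta gamma / beta epsilon eta delta zeta gamma alpha / epsilon gamma zeta eta beta alpha delta / delta zeta epsilon gamma alpha beta eta / gamma alpha beta epsilon eta delta zeta / eta delta alpha zeta gamma epsilon beta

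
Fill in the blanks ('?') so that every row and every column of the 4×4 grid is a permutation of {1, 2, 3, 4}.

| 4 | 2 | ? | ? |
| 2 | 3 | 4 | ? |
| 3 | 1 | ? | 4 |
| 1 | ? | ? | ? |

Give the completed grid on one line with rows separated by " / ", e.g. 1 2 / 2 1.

4 2 1 3 / 2 3 4 1 / 3 1 2 4 / 1 4 3 2

(r2,c4) = 1
(r3,c3) = 2
(r4,c2) = 4
(r4,c3) = 3
(r4,c4) = 2
(r1,c3) = 1
(r1,c4) = 3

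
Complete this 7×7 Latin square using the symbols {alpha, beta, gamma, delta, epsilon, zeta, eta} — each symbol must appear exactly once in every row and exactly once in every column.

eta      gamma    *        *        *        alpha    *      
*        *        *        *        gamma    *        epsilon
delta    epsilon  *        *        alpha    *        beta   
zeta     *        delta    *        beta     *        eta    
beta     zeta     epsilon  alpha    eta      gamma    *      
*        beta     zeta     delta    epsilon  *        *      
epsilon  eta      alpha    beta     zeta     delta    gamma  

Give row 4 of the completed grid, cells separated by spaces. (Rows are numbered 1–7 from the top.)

(r1,c3) = beta
(r1,c5) = delta
(r1,c7) = zeta
(r2,c1) = alpha
(r2,c2) = delta
(r2,c3) = eta
(r2,c4) = zeta
(r2,c6) = beta
(r3,c3) = gamma
(r3,c4) = eta
(r3,c6) = zeta
(r4,c2) = alpha
(r4,c6) = epsilon
(r5,c7) = delta
(r6,c1) = gamma
(r6,c6) = eta
(r6,c7) = alpha
(r1,c4) = epsilon
(r4,c4) = gamma

zeta alpha delta gamma beta epsilon eta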